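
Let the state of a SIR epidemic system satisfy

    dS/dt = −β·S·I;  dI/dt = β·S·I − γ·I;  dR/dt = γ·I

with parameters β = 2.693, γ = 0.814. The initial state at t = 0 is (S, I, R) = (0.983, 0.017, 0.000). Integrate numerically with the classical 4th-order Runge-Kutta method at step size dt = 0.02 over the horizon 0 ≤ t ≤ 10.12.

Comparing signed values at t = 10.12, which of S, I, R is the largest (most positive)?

t=0.000: state=(0.983, 0.017, 0.000)
step 1 (dt=0.02): k1=(-0.045, 0.031, 0.014), k2=(-0.046, 0.032, 0.014), k3=(-0.046, 0.032, 0.014), k4=(-0.047, 0.032, 0.014); state += dt/6·(k1+2k2+2k3+k4)
t=0.020: state=(0.982, 0.018, 0.000)
t=0.040: state=(0.981, 0.018, 0.001)
t=0.060: state=(0.980, 0.019, 0.001)
continuing one RK4 step at a time; state shown every 25 steps (Δt=0.5):
t=0.500: state=(0.947, 0.042, 0.011)
t=1.000: state=(0.868, 0.095, 0.038)
t=1.500: state=(0.721, 0.185, 0.094)
t=2.000: state=(0.524, 0.286, 0.190)
t=2.500: state=(0.342, 0.339, 0.319)
t=3.000: state=(0.217, 0.326, 0.457)
t=3.500: state=(0.144, 0.276, 0.580)
t=4.000: state=(0.104, 0.216, 0.680)
t=4.500: state=(0.080, 0.163, 0.757)
t=5.000: state=(0.067, 0.120, 0.814)
t=5.500: state=(0.058, 0.086, 0.856)
t=6.000: state=(0.053, 0.062, 0.886)
t=6.500: state=(0.049, 0.044, 0.907)
t=7.000: state=(0.047, 0.031, 0.922)
t=7.500: state=(0.045, 0.022, 0.933)
t=8.000: state=(0.044, 0.016, 0.941)
t=8.500: state=(0.043, 0.011, 0.946)
t=9.000: state=(0.042, 0.008, 0.950)
t=9.500: state=(0.042, 0.005, 0.952)
t=10.000: state=(0.042, 0.004, 0.954)
t=10.120: state=(0.042, 0.004, 0.955)
compare at T: S=0.042, I=0.004, R=0.955

largest component: R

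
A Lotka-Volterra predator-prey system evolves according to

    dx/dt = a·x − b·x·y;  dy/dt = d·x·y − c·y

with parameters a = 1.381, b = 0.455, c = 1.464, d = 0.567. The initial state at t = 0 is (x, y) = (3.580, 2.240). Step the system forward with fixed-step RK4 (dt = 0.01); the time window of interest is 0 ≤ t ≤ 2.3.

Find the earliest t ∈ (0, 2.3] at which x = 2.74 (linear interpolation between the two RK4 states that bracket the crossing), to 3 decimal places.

t=0.000: state=(3.580, 2.240)
step 1 (dt=0.01): k1=(1.295, 1.268), k2=(1.287, 1.279), k3=(1.287, 1.279), k4=(1.279, 1.291); state += dt/6·(k1+2k2+2k3+k4)
t=0.010: state=(3.593, 2.253)
t=0.020: state=(3.606, 2.266)
t=0.030: state=(3.618, 2.279)
continuing one RK4 step at a time; state shown every 10 steps (Δt=0.1):
t=0.100: state=(3.701, 2.379)
t=0.200: state=(3.799, 2.542)
t=0.300: state=(3.869, 2.729)
t=0.400: state=(3.905, 2.939)
t=0.500: state=(3.902, 3.169)
t=0.600: state=(3.857, 3.411)
t=0.700: state=(3.770, 3.659)
t=0.800: state=(3.644, 3.900)
t=0.900: state=(3.486, 4.125)
t=1.000: state=(3.302, 4.319)
t=1.100: state=(3.103, 4.474)
t=1.200: state=(2.899, 4.582)
t=1.270: state=(2.757, 4.627)
next step: t=1.280: state=(2.737, 4.631) — x has crossed 2.74
linear interpolation between t=1.270 (2.75735) and t=1.280 (2.73743) → t≈1.279

t = 1.279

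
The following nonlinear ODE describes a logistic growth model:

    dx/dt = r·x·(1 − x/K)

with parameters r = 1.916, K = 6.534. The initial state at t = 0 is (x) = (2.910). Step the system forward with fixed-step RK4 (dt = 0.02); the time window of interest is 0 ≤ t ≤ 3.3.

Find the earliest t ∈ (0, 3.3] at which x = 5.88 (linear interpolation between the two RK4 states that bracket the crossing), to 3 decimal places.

t=0.000: state=(2.910)
step 1 (dt=0.02): k1=(3.092), k2=(3.099), k3=(3.099), k4=(3.104); state += dt/6·(k1+2k2+2k3+k4)
t=0.020: state=(2.972)
t=0.040: state=(3.034)
t=0.060: state=(3.097)
continuing one RK4 step at a time; state shown every 10 steps (Δt=0.2):
t=0.200: state=(3.534)
t=0.400: state=(4.139)
t=0.600: state=(4.686)
t=0.800: state=(5.149)
t=1.000: state=(5.522)
t=1.200: state=(5.808)
t=1.260: state=(5.879)
next step: t=1.280: state=(5.901) — x has crossed 5.88
linear interpolation between t=1.260 (5.87913) and t=1.280 (5.90137) → t≈1.261

t = 1.261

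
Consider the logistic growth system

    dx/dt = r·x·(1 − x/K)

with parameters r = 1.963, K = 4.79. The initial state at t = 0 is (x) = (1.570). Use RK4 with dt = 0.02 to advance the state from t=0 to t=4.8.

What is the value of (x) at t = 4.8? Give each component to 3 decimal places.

t=0.000: state=(1.570)
step 1 (dt=0.02): k1=(2.072), k2=(2.086), k3=(2.086), k4=(2.099); state += dt/6·(k1+2k2+2k3+k4)
t=0.020: state=(1.612)
t=0.040: state=(1.654)
t=0.060: state=(1.697)
continuing one RK4 step at a time; state shown every 10 steps (Δt=0.2):
t=0.200: state=(2.008)
t=0.400: state=(2.475)
t=0.600: state=(2.936)
t=0.800: state=(3.358)
t=1.000: state=(3.719)
t=1.200: state=(4.010)
t=1.400: state=(4.234)
t=1.600: state=(4.400)
t=1.800: state=(4.519)
t=2.000: state=(4.604)
t=2.200: state=(4.663)
t=2.400: state=(4.703)
t=2.600: state=(4.731)
t=2.800: state=(4.750)
t=3.000: state=(4.763)
t=3.200: state=(4.772)
t=3.400: state=(4.778)
t=3.600: state=(4.782)
t=3.800: state=(4.784)
t=4.000: state=(4.786)
t=4.200: state=(4.787)
t=4.400: state=(4.788)
t=4.600: state=(4.789)
t=4.800: state=(4.789)

(x) = (4.789)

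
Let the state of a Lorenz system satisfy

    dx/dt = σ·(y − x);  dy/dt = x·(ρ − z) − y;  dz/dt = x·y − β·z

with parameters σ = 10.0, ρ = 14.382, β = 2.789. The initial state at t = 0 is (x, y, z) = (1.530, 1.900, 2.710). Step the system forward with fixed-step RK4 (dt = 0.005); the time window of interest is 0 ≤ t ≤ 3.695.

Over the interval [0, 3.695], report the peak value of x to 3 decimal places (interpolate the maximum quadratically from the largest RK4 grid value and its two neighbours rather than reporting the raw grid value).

t=0.000: state=(1.530, 1.900, 2.710)
step 1 (dt=0.005): k1=(3.700, 15.958, -4.651), k2=(4.006, 16.044, -4.540), k3=(4.001, 16.052, -4.539), k4=(4.303, 16.147, -4.425); state += dt/6·(k1+2k2+2k3+k4)
t=0.005: state=(1.550, 1.980, 2.687)
t=0.010: state=(1.573, 2.062, 2.666)
t=0.015: state=(1.599, 2.144, 2.645)
continuing one RK4 step at a time; state shown every 40 steps (Δt=0.2):
t=0.200: state=(4.462, 7.148, 3.583)
t=0.400: state=(10.858, 12.334, 16.506)
t=0.600: state=(5.274, 1.289, 18.073)
t=0.800: state=(1.307, 0.830, 10.626)
t=1.000: state=(1.536, 2.109, 6.366)
t=1.200: state=(3.879, 5.842, 5.273)
t=1.400: state=(9.174, 11.498, 12.988)
t=1.600: state=(7.180, 3.740, 18.776)
t=1.800: state=(2.635, 1.824, 12.181)
t=2.000: state=(2.794, 3.581, 7.971)
t=2.200: state=(5.758, 7.919, 8.400)
t=2.400: state=(9.102, 9.038, 16.501)
t=2.600: state=(5.414, 3.254, 16.003)
t=2.800: state=(3.339, 3.325, 10.947)
t=3.000: state=(4.742, 6.084, 9.085)
t=3.200: state=(7.855, 9.030, 13.258)
t=3.400: state=(7.064, 5.378, 16.650)
t=3.600: state=(4.343, 3.730, 12.939)
t=3.695: state=(4.130, 4.267, 11.307)
largest grid value and its neighbours: x(0.420)=11.04740, x(0.425)=11.06002, x(0.430)=11.05815
parabola through these three points peaks at t≈0.427 with x≈11.06102

max x = 11.061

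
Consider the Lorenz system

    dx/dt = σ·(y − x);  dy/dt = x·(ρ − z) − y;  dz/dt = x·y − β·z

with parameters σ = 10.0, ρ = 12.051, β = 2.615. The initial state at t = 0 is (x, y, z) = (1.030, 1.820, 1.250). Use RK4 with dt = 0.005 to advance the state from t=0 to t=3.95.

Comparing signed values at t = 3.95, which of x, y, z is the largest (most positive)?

largest component: z

t=0.000: state=(1.030, 1.820, 1.250)
step 1 (dt=0.005): k1=(7.900, 9.305, -1.394), k2=(7.935, 9.499, -1.325), k3=(7.939, 9.499, -1.324), k4=(7.978, 9.693, -1.254); state += dt/6·(k1+2k2+2k3+k4)
t=0.005: state=(1.070, 1.867, 1.243)
t=0.010: state=(1.110, 1.917, 1.237)
t=0.015: state=(1.150, 1.968, 1.232)
continuing one RK4 step at a time; state shown every 40 steps (Δt=0.2):
t=0.200: state=(3.547, 5.554, 2.060)
t=0.400: state=(8.925, 11.276, 10.666)
t=0.600: state=(6.803, 3.207, 17.070)
t=0.800: state=(1.894, 0.867, 11.003)
t=1.000: state=(1.342, 1.554, 6.774)
t=1.200: state=(2.466, 3.433, 4.734)
t=1.400: state=(5.532, 7.601, 6.366)
t=1.600: state=(8.476, 8.280, 14.222)
t=1.800: state=(4.943, 2.871, 14.064)
t=2.000: state=(2.696, 2.435, 9.606)
t=2.200: state=(3.274, 4.040, 7.114)
t=2.400: state=(5.606, 7.046, 8.183)
t=2.600: state=(7.442, 7.303, 13.133)
t=2.800: state=(5.277, 3.903, 13.266)
t=3.000: state=(3.649, 3.448, 10.109)
t=3.200: state=(4.212, 4.902, 8.453)
t=3.400: state=(5.990, 6.874, 9.896)
t=3.600: state=(6.617, 6.197, 12.822)
t=3.800: state=(5.047, 4.256, 12.193)
t=3.950: state=(4.289, 4.100, 10.551)
compare at T: x=4.289, y=4.100, z=10.551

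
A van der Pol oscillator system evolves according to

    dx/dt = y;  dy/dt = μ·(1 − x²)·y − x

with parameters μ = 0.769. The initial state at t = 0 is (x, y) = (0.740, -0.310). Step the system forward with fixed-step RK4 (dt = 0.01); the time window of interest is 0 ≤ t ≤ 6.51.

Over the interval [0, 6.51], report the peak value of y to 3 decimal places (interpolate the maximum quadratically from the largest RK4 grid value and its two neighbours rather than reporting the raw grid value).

max y = 2.286

t=0.000: state=(0.740, -0.310)
step 1 (dt=0.01): k1=(-0.310, -0.848), k2=(-0.314, -0.848), k3=(-0.314, -0.848), k4=(-0.318, -0.849); state += dt/6·(k1+2k2+2k3+k4)
t=0.010: state=(0.737, -0.318)
t=0.020: state=(0.734, -0.327)
t=0.030: state=(0.730, -0.335)
continuing one RK4 step at a time; state shown every 25 steps (Δt=0.25):
t=0.250: state=(0.636, -0.525)
t=0.500: state=(0.477, -0.750)
t=0.750: state=(0.260, -0.986)
t=1.000: state=(-0.017, -1.226)
t=1.250: state=(-0.350, -1.427)
t=1.500: state=(-0.719, -1.493)
t=1.750: state=(-1.076, -1.318)
t=2.000: state=(-1.358, -0.906)
t=2.250: state=(-1.522, -0.407)
t=2.500: state=(-1.567, 0.029)
t=2.750: state=(-1.516, 0.362)
t=3.000: state=(-1.392, 0.621)
t=3.250: state=(-1.208, 0.849)
t=3.500: state=(-0.967, 1.087)
t=3.750: state=(-0.661, 1.370)
t=4.000: state=(-0.277, 1.716)
t=4.250: state=(0.199, 2.086)
t=4.500: state=(0.753, 2.286)
t=4.750: state=(1.301, 1.995)
t=5.000: state=(1.708, 1.215)
t=5.250: state=(1.907, 0.411)
t=5.500: state=(1.936, -0.132)
t=5.750: state=(1.859, -0.455)
t=6.000: state=(1.718, -0.664)
t=6.250: state=(1.530, -0.834)
t=6.500: state=(1.300, -1.011)
t=6.510: state=(1.290, -1.018)
largest grid value and its neighbours: y(4.490)=2.28577, y(4.500)=2.28628, y(4.510)=2.28594
parabola through these three points peaks at t≈4.501 with y≈2.28628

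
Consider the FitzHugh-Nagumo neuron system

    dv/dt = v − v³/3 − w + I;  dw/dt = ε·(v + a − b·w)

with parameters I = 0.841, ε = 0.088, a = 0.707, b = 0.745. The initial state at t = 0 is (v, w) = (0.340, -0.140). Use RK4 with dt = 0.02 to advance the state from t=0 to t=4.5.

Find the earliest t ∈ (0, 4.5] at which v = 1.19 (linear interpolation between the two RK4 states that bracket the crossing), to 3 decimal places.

t=0.000: state=(0.340, -0.140)
step 1 (dt=0.02): k1=(1.308, 0.101), k2=(1.318, 0.102), k3=(1.318, 0.102), k4=(1.329, 0.104); state += dt/6·(k1+2k2+2k3+k4)
t=0.020: state=(0.366, -0.138)
t=0.040: state=(0.393, -0.136)
t=0.060: state=(0.420, -0.134)
continuing one RK4 step at a time; state shown every 10 steps (Δt=0.2):
t=0.200: state=(0.622, -0.117)
t=0.400: state=(0.933, -0.090)
t=0.560: state=(1.186, -0.064)
next step: t=0.580: state=(1.216, -0.061) — v has crossed 1.19
linear interpolation between t=0.560 (1.18558) and t=0.580 (1.21612) → t≈0.563

t = 0.563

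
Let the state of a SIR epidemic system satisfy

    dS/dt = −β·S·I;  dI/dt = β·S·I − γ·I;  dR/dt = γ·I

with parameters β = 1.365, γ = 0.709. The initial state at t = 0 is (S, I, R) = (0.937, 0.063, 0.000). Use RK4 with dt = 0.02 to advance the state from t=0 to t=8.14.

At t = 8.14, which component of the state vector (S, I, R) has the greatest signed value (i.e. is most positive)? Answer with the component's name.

largest component: R

t=0.000: state=(0.937, 0.063, 0.000)
step 1 (dt=0.02): k1=(-0.081, 0.036, 0.045), k2=(-0.081, 0.036, 0.045), k3=(-0.081, 0.036, 0.045), k4=(-0.081, 0.036, 0.045); state += dt/6·(k1+2k2+2k3+k4)
t=0.020: state=(0.935, 0.064, 0.001)
t=0.040: state=(0.934, 0.064, 0.002)
t=0.060: state=(0.932, 0.065, 0.003)
continuing one RK4 step at a time; state shown every 25 steps (Δt=0.5):
t=0.500: state=(0.892, 0.083, 0.026)
t=1.000: state=(0.837, 0.104, 0.059)
t=1.500: state=(0.773, 0.127, 0.100)
t=2.000: state=(0.704, 0.148, 0.149)
t=2.500: state=(0.633, 0.163, 0.204)
t=3.000: state=(0.564, 0.172, 0.264)
t=3.500: state=(0.501, 0.174, 0.325)
t=4.000: state=(0.446, 0.168, 0.386)
t=4.500: state=(0.399, 0.157, 0.444)
t=5.000: state=(0.360, 0.143, 0.497)
t=5.500: state=(0.328, 0.127, 0.545)
t=6.000: state=(0.303, 0.110, 0.587)
t=6.500: state=(0.282, 0.094, 0.623)
t=7.000: state=(0.266, 0.080, 0.654)
t=7.500: state=(0.253, 0.067, 0.680)
t=8.000: state=(0.243, 0.056, 0.702)
t=8.140: state=(0.240, 0.053, 0.707)
compare at T: S=0.240, I=0.053, R=0.707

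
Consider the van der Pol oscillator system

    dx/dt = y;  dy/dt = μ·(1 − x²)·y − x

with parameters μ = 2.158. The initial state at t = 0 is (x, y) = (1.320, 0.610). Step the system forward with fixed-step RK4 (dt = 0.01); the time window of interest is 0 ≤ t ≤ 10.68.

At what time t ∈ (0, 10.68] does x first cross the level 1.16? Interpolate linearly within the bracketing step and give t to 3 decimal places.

t = 1.048

t=0.000: state=(1.320, 0.610)
step 1 (dt=0.01): k1=(0.610, -2.297), k2=(0.599, -2.292), k3=(0.599, -2.292), k4=(0.587, -2.287); state += dt/6·(k1+2k2+2k3+k4)
t=0.010: state=(1.326, 0.587)
t=0.020: state=(1.332, 0.564)
t=0.030: state=(1.337, 0.542)
continuing one RK4 step at a time; state shown every 50 steps (Δt=0.5):
t=0.500: state=(1.390, -0.210)
t=1.000: state=(1.188, -0.573)
t=1.040: state=(1.165, -0.601)
next step: t=1.050: state=(1.159, -0.608) — x has crossed 1.16
linear interpolation between t=1.040 (1.16468) and t=1.050 (1.15864) → t≈1.048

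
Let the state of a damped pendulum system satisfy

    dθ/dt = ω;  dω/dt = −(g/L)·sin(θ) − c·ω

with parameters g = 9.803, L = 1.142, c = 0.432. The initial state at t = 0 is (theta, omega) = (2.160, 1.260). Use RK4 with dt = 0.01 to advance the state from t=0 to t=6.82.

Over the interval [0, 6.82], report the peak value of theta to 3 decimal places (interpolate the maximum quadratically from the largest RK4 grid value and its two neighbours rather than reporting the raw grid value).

max theta = 2.270

t=0.000: state=(2.160, 1.260)
step 1 (dt=0.01): k1=(1.260, -7.681), k2=(1.222, -7.634), k3=(1.222, -7.635), k4=(1.184, -7.589); state += dt/6·(k1+2k2+2k3+k4)
t=0.010: state=(2.172, 1.184)
t=0.020: state=(2.184, 1.108)
t=0.030: state=(2.194, 1.034)
continuing one RK4 step at a time; state shown every 25 steps (Δt=0.25):
t=0.250: state=(2.254, -0.460)
t=0.500: state=(1.933, -2.134)
t=0.750: state=(1.175, -3.901)
t=1.000: state=(0.067, -4.634)
t=1.250: state=(-0.956, -3.255)
t=1.500: state=(-1.490, -0.999)
t=1.750: state=(-1.468, 1.135)
t=2.000: state=(-0.949, 2.921)
t=2.250: state=(-0.098, 3.620)
t=2.500: state=(0.711, 2.597)
t=2.750: state=(1.127, 0.673)
t=3.000: state=(1.051, -1.233)
t=3.250: state=(0.555, -2.588)
t=3.500: state=(-0.140, -2.727)
t=3.750: state=(-0.698, -1.577)
t=4.000: state=(-0.887, 0.082)
t=4.250: state=(-0.674, 1.543)
t=4.500: state=(-0.180, 2.237)
t=4.750: state=(0.349, 1.811)
t=5.000: state=(0.659, 0.598)
t=5.250: state=(0.638, -0.737)
t=5.500: state=(0.328, -1.630)
t=5.750: state=(-0.106, -1.681)
t=6.000: state=(-0.444, -0.922)
t=6.250: state=(-0.539, 0.174)
t=6.500: state=(-0.373, 1.082)
t=6.750: state=(-0.047, 1.402)
t=6.820: state=(0.050, 1.359)
largest grid value and its neighbours: theta(0.170)=2.26969, theta(0.180)=2.26998, theta(0.190)=2.26960
parabola through these three points peaks at t≈0.179 with theta≈2.26998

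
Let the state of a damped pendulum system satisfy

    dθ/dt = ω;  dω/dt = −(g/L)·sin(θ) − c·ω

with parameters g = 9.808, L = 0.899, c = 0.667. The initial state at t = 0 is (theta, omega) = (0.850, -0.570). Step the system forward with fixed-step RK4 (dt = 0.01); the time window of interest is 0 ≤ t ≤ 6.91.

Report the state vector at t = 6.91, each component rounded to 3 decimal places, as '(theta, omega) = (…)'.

(theta, omega) = (-0.069, 0.179)

t=0.000: state=(0.850, -0.570)
step 1 (dt=0.01): k1=(-0.570, -7.816), k2=(-0.609, -7.770), k3=(-0.609, -7.768), k4=(-0.648, -7.720); state += dt/6·(k1+2k2+2k3+k4)
t=0.010: state=(0.844, -0.648)
t=0.020: state=(0.837, -0.724)
t=0.030: state=(0.829, -0.800)
continuing one RK4 step at a time; state shown every 25 steps (Δt=0.25):
t=0.250: state=(0.496, -2.092)
t=0.500: state=(-0.082, -2.270)
t=0.750: state=(-0.524, -1.105)
t=1.000: state=(-0.600, 0.475)
t=1.250: state=(-0.328, 1.565)
t=1.500: state=(0.093, 1.605)
t=1.750: state=(0.394, 0.699)
t=2.000: state=(0.421, -0.461)
t=2.250: state=(0.201, -1.186)
t=2.500: state=(-0.104, -1.110)
t=2.750: state=(-0.300, -0.393)
t=3.000: state=(-0.291, 0.440)
t=3.250: state=(-0.113, 0.892)
t=3.500: state=(0.105, 0.750)
t=3.750: state=(0.227, 0.187)
t=4.000: state=(0.196, -0.398)
t=4.250: state=(0.055, -0.661)
t=4.500: state=(-0.097, -0.492)
t=4.750: state=(-0.168, -0.059)
t=5.000: state=(-0.129, 0.343)
t=5.250: state=(-0.020, 0.480)
t=5.500: state=(0.085, 0.312)
t=5.750: state=(0.123, -0.015)
t=6.000: state=(0.083, -0.283)
t=6.250: state=(-0.001, -0.342)
t=6.500: state=(-0.071, -0.190)
t=6.750: state=(-0.088, 0.052)
t=6.910: state=(-0.069, 0.179)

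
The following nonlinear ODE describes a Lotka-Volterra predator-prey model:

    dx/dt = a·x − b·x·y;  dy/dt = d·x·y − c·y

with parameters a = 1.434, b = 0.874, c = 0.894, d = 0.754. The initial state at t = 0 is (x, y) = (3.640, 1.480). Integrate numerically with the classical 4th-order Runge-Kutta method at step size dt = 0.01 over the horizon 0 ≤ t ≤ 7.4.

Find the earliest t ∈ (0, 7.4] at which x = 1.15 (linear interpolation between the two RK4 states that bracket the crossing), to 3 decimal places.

t = 0.927

t=0.000: state=(3.640, 1.480)
step 1 (dt=0.01): k1=(0.511, 2.739), k2=(0.468, 2.767), k3=(0.468, 2.767), k4=(0.424, 2.795); state += dt/6·(k1+2k2+2k3+k4)
t=0.010: state=(3.645, 1.508)
t=0.020: state=(3.648, 1.536)
t=0.030: state=(3.651, 1.565)
continuing one RK4 step at a time; state shown every 25 steps (Δt=0.25):
t=0.250: state=(3.454, 2.334)
t=0.500: state=(2.655, 3.345)
t=0.750: state=(1.683, 4.018)
t=0.920: state=(1.168, 4.136)
next step: t=0.930: state=(1.143, 4.135) — x has crossed 1.15
linear interpolation between t=0.920 (1.16786) and t=0.930 (1.14267) → t≈0.927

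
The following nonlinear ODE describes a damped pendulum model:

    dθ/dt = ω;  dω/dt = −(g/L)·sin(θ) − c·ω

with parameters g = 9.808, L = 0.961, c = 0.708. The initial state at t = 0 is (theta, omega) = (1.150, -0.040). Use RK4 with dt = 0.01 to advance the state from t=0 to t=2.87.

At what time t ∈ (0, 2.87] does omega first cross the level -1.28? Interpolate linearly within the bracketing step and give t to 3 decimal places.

t=0.000: state=(1.150, -0.040)
step 1 (dt=0.01): k1=(-0.040, -9.287), k2=(-0.086, -9.254), k3=(-0.086, -9.253), k4=(-0.133, -9.218); state += dt/6·(k1+2k2+2k3+k4)
t=0.010: state=(1.149, -0.133)
t=0.020: state=(1.147, -0.224)
t=0.030: state=(1.145, -0.315)
continuing one RK4 step at a time; state shown every 10 steps (Δt=0.1):
t=0.100: state=(1.101, -0.929)
t=0.140: state=(1.057, -1.258)
next step: t=0.150: state=(1.044, -1.338) — omega has crossed -1.28
linear interpolation between t=0.140 (-1.25837) and t=0.150 (-1.33774) → t≈0.143

t = 0.143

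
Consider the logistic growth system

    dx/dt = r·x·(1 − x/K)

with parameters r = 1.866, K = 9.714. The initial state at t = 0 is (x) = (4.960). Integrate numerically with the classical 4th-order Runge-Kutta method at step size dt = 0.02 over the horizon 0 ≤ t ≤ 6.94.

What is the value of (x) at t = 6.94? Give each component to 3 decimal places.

(x) = (9.714)

t=0.000: state=(4.960)
step 1 (dt=0.02): k1=(4.530), k2=(4.527), k3=(4.527), k4=(4.524); state += dt/6·(k1+2k2+2k3+k4)
t=0.020: state=(5.051)
t=0.040: state=(5.141)
t=0.060: state=(5.231)
continuing one RK4 step at a time; state shown every 25 steps (Δt=0.5):
t=0.500: state=(7.054)
t=1.000: state=(8.459)
t=1.500: state=(9.179)
t=2.000: state=(9.496)
t=2.500: state=(9.627)
t=3.000: state=(9.680)
t=3.500: state=(9.700)
t=4.000: state=(9.709)
t=4.500: state=(9.712)
t=5.000: state=(9.713)
t=5.500: state=(9.714)
t=6.000: state=(9.714)
t=6.500: state=(9.714)
t=6.940: state=(9.714)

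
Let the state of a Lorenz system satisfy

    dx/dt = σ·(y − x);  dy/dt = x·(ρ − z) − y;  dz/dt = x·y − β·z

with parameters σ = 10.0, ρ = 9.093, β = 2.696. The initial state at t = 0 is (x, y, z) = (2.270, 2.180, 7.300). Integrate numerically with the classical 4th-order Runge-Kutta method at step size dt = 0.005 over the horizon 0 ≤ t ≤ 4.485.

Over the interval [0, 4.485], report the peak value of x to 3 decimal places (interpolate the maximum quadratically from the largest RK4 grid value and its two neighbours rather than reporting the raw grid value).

t=0.000: state=(2.270, 2.180, 7.300)
step 1 (dt=0.005): k1=(-0.900, 1.890, -14.732), k2=(-0.830, 1.965, -14.627), k3=(-0.830, 1.964, -14.627), k4=(-0.760, 2.039, -14.522); state += dt/6·(k1+2k2+2k3+k4)
t=0.005: state=(2.266, 2.190, 7.227)
t=0.010: state=(2.262, 2.200, 7.155)
t=0.015: state=(2.260, 2.212, 7.084)
continuing one RK4 step at a time; state shown every 40 steps (Δt=0.2):
t=0.200: state=(2.640, 3.092, 5.216)
t=0.400: state=(4.050, 4.980, 5.163)
t=0.600: state=(5.883, 6.544, 7.768)
t=0.800: state=(5.834, 5.146, 10.188)
t=1.000: state=(4.192, 3.511, 9.112)
t=1.200: state=(3.523, 3.519, 7.271)
t=1.400: state=(4.008, 4.448, 6.530)
t=1.600: state=(5.010, 5.474, 7.376)
t=1.800: state=(5.440, 5.347, 8.866)
t=2.000: state=(4.806, 4.384, 9.013)
t=2.200: state=(4.173, 4.015, 8.065)
t=2.400: state=(4.205, 4.373, 7.368)
t=2.600: state=(4.690, 4.957, 7.537)
t=2.800: state=(5.054, 5.109, 8.276)
t=3.000: state=(4.888, 4.701, 8.627)
t=3.200: state=(4.510, 4.364, 8.275)
t=3.400: state=(4.398, 4.434, 7.812)
t=3.600: state=(4.597, 4.734, 7.745)
t=3.800: state=(4.831, 4.902, 8.068)
t=4.000: state=(4.833, 4.769, 8.345)
t=4.200: state=(4.650, 4.556, 8.270)
t=4.400: state=(4.534, 4.521, 8.017)
t=4.485: state=(4.540, 4.565, 7.940)
largest grid value and its neighbours: x(0.690)=6.21769, x(0.695)=6.21909, x(0.700)=6.21856
parabola through these three points peaks at t≈0.696 with x≈6.21914

max x = 6.219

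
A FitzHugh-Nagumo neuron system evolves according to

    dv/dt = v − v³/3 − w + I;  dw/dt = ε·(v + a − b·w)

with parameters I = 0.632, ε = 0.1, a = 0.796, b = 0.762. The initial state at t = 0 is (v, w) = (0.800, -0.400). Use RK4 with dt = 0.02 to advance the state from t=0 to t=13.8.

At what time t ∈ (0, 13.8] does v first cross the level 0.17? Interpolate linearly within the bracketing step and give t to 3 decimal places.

t = 12.696

t=0.000: state=(0.800, -0.400)
step 1 (dt=0.02): k1=(1.661, 0.190), k2=(1.665, 0.192), k3=(1.665, 0.192), k4=(1.669, 0.193); state += dt/6·(k1+2k2+2k3+k4)
t=0.020: state=(0.833, -0.396)
t=0.040: state=(0.867, -0.392)
t=0.060: state=(0.900, -0.388)
continuing one RK4 step at a time; state shown every 25 steps (Δt=0.5):
t=0.500: state=(1.570, -0.287)
t=1.000: state=(1.929, -0.149)
t=1.500: state=(1.991, -0.008)
t=2.000: state=(1.969, 0.129)
t=2.500: state=(1.928, 0.259)
t=3.000: state=(1.883, 0.381)
t=3.500: state=(1.837, 0.497)
t=4.000: state=(1.789, 0.607)
t=4.500: state=(1.741, 0.710)
t=5.000: state=(1.693, 0.807)
t=5.500: state=(1.643, 0.897)
t=6.000: state=(1.592, 0.982)
t=6.500: state=(1.540, 1.061)
t=7.000: state=(1.486, 1.135)
t=7.500: state=(1.429, 1.203)
t=8.000: state=(1.370, 1.266)
t=8.500: state=(1.308, 1.323)
t=9.000: state=(1.241, 1.375)
t=9.500: state=(1.168, 1.422)
t=10.000: state=(1.087, 1.463)
t=10.500: state=(0.994, 1.499)
t=11.000: state=(0.884, 1.528)
t=11.500: state=(0.748, 1.550)
t=12.000: state=(0.567, 1.564)
t=12.500: state=(0.307, 1.566)
t=12.680: state=(0.182, 1.563)
next step: t=12.700: state=(0.167, 1.563) — v has crossed 0.17
linear interpolation between t=12.680 (0.18228) and t=12.700 (0.16712) → t≈12.696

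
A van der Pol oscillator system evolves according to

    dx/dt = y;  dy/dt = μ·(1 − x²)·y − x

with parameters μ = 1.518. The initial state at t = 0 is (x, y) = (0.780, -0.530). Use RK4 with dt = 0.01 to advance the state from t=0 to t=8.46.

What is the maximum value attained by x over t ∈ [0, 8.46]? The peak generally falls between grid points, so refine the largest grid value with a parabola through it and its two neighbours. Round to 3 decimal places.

max x = 2.015

t=0.000: state=(0.780, -0.530)
step 1 (dt=0.01): k1=(-0.530, -1.095), k2=(-0.535, -1.099), k3=(-0.535, -1.099), k4=(-0.541, -1.103); state += dt/6·(k1+2k2+2k3+k4)
t=0.010: state=(0.775, -0.541)
t=0.020: state=(0.769, -0.552)
t=0.030: state=(0.764, -0.563)
continuing one RK4 step at a time; state shown every 50 steps (Δt=0.5):
t=0.500: state=(0.352, -1.260)
t=1.000: state=(-0.589, -2.531)
t=1.500: state=(-1.704, -1.220)
t=2.000: state=(-1.861, 0.219)
t=2.500: state=(-1.670, 0.492)
t=3.000: state=(-1.381, 0.674)
t=3.500: state=(-0.969, 1.022)
t=4.000: state=(-0.263, 1.970)
t=4.500: state=(1.118, 3.165)
t=5.000: state=(1.995, 0.341)
t=5.500: state=(1.929, -0.365)
t=6.000: state=(1.708, -0.504)
t=6.500: state=(1.422, -0.656)
t=7.000: state=(1.027, -0.968)
t=7.500: state=(0.369, -1.810)
t=8.000: state=(-0.939, -3.242)
t=8.460: state=(-1.945, -0.753)
largest grid value and its neighbours: x(5.120)=2.01473, x(5.130)=2.01474, x(5.140)=2.01455
parabola through these three points peaks at t≈5.125 with x≈2.01476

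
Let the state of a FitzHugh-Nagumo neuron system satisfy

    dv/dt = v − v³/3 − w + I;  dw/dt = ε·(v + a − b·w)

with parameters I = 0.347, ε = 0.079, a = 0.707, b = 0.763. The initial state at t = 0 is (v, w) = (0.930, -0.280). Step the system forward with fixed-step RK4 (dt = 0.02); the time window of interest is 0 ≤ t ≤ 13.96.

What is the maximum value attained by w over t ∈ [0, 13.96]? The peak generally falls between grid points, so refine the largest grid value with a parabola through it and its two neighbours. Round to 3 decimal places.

t=0.000: state=(0.930, -0.280)
step 1 (dt=0.02): k1=(1.289, 0.146), k2=(1.289, 0.147), k3=(1.289, 0.147), k4=(1.289, 0.148); state += dt/6·(k1+2k2+2k3+k4)
t=0.020: state=(0.956, -0.277)
t=0.040: state=(0.982, -0.274)
t=0.060: state=(1.007, -0.271)
continuing one RK4 step at a time; state shown every 25 steps (Δt=0.5):
t=0.500: state=(1.509, -0.196)
t=1.000: state=(1.800, -0.097)
t=1.500: state=(1.870, 0.005)
t=2.000: state=(1.862, 0.105)
t=2.500: state=(1.831, 0.201)
t=3.000: state=(1.794, 0.293)
t=3.500: state=(1.755, 0.381)
t=4.000: state=(1.714, 0.465)
t=4.500: state=(1.672, 0.545)
t=5.000: state=(1.630, 0.620)
t=5.500: state=(1.586, 0.692)
t=6.000: state=(1.541, 0.760)
t=6.500: state=(1.495, 0.824)
t=7.000: state=(1.446, 0.884)
t=7.500: state=(1.396, 0.940)
t=8.000: state=(1.342, 0.993)
t=8.500: state=(1.285, 1.042)
t=9.000: state=(1.224, 1.088)
t=9.500: state=(1.157, 1.129)
t=10.000: state=(1.082, 1.167)
t=10.500: state=(0.995, 1.200)
t=11.000: state=(0.893, 1.229)
t=11.500: state=(0.765, 1.252)
t=12.000: state=(0.596, 1.269)
t=12.500: state=(0.354, 1.278)
t=13.000: state=(-0.023, 1.274)
t=13.500: state=(-0.624, 1.252)
t=13.960: state=(-1.319, 1.208)
largest grid value and its neighbours: w(12.620)=1.27829, w(12.640)=1.27830, w(12.660)=1.27828
parabola through these three points peaks at t≈12.636 with w≈1.27830

max w = 1.278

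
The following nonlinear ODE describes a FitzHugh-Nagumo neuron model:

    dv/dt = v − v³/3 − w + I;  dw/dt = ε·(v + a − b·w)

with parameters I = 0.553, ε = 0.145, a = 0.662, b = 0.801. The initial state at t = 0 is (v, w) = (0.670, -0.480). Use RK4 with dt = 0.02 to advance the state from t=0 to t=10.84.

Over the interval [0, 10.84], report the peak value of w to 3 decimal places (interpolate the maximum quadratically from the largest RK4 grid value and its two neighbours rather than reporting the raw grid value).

t=0.000: state=(0.670, -0.480)
step 1 (dt=0.02): k1=(1.603, 0.249), k2=(1.609, 0.251), k3=(1.609, 0.251), k4=(1.615, 0.253); state += dt/6·(k1+2k2+2k3+k4)
t=0.020: state=(0.702, -0.475)
t=0.040: state=(0.735, -0.470)
t=0.060: state=(0.767, -0.465)
continuing one RK4 step at a time; state shown every 25 steps (Δt=0.5):
t=0.500: state=(1.454, -0.330)
t=1.000: state=(1.868, -0.145)
t=1.500: state=(1.945, 0.045)
t=2.000: state=(1.915, 0.225)
t=2.500: state=(1.859, 0.392)
t=3.000: state=(1.796, 0.545)
t=3.500: state=(1.731, 0.686)
t=4.000: state=(1.665, 0.813)
t=4.500: state=(1.597, 0.929)
t=5.000: state=(1.528, 1.033)
t=5.500: state=(1.456, 1.126)
t=6.000: state=(1.381, 1.209)
t=6.500: state=(1.302, 1.282)
t=7.000: state=(1.217, 1.345)
t=7.500: state=(1.125, 1.399)
t=8.000: state=(1.021, 1.442)
t=8.500: state=(0.900, 1.475)
t=9.000: state=(0.752, 1.497)
t=9.500: state=(0.558, 1.505)
t=10.000: state=(0.283, 1.497)
t=10.500: state=(-0.139, 1.465)
t=10.840: state=(-0.551, 1.424)
largest grid value and its neighbours: w(9.520)=1.50525, w(9.540)=1.50525, w(9.560)=1.50523
parabola through these three points peaks at t≈9.531 with w≈1.50526

max w = 1.505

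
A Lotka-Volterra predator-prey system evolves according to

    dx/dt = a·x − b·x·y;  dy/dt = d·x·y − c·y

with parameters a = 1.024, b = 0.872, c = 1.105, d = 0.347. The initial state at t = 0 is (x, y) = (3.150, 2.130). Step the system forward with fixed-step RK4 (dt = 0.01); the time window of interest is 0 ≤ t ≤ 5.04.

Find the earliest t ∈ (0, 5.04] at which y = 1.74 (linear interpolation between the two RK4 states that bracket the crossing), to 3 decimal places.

t = 0.743

t=0.000: state=(3.150, 2.130)
step 1 (dt=0.01): k1=(-2.625, -0.025), k2=(-2.614, -0.035), k3=(-2.614, -0.035), k4=(-2.602, -0.045); state += dt/6·(k1+2k2+2k3+k4)
t=0.010: state=(3.124, 2.130)
t=0.020: state=(3.098, 2.129)
t=0.030: state=(3.072, 2.128)
continuing one RK4 step at a time; state shown every 20 steps (Δt=0.2):
t=0.200: state=(2.673, 2.089)
t=0.400: state=(2.298, 1.989)
t=0.600: state=(2.017, 1.851)
t=0.740: state=(1.869, 1.742)
next step: t=0.750: state=(1.860, 1.734) — y has crossed 1.74
linear interpolation between t=0.740 (1.74237) and t=0.750 (1.73441) → t≈0.743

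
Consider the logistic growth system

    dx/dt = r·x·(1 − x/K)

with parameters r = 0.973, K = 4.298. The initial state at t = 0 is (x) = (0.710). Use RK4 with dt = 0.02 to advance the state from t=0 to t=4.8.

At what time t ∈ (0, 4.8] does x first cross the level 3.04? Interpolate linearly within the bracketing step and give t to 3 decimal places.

t = 2.572

t=0.000: state=(0.710)
step 1 (dt=0.02): k1=(0.577), k2=(0.580), k3=(0.580), k4=(0.584); state += dt/6·(k1+2k2+2k3+k4)
t=0.020: state=(0.722)
t=0.040: state=(0.733)
t=0.060: state=(0.745)
continuing one RK4 step at a time; state shown every 10 steps (Δt=0.2):
t=0.200: state=(0.833)
t=0.400: state=(0.971)
t=0.600: state=(1.126)
t=0.800: state=(1.294)
t=1.000: state=(1.477)
t=1.200: state=(1.671)
t=1.400: state=(1.873)
t=1.600: state=(2.081)
t=1.800: state=(2.290)
t=2.000: state=(2.496)
t=2.200: state=(2.696)
t=2.400: state=(2.886)
t=2.560: state=(3.030)
next step: t=2.580: state=(3.047) — x has crossed 3.04
linear interpolation between t=2.560 (3.02971) and t=2.580 (3.04704) → t≈2.572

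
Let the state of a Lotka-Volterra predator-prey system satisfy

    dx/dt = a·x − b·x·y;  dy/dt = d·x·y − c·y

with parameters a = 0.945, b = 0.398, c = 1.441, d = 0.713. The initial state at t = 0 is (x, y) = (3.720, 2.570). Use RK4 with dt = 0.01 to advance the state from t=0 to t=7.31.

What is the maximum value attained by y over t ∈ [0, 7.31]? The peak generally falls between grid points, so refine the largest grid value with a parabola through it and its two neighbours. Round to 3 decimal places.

max y = 4.971

t=0.000: state=(3.720, 2.570)
step 1 (dt=0.01): k1=(-0.290, 3.113), k2=(-0.313, 3.129), k3=(-0.313, 3.129), k4=(-0.336, 3.145); state += dt/6·(k1+2k2+2k3+k4)
t=0.010: state=(3.717, 2.601)
t=0.020: state=(3.713, 2.633)
t=0.030: state=(3.709, 2.665)
continuing one RK4 step at a time; state shown every 25 steps (Δt=0.25):
t=0.250: state=(3.500, 3.426)
t=0.500: state=(3.017, 4.285)
t=0.750: state=(2.416, 4.852)
t=1.000: state=(1.872, 4.951)
t=1.250: state=(1.467, 4.640)
t=1.500: state=(1.202, 4.098)
t=1.750: state=(1.043, 3.487)
t=2.000: state=(0.962, 2.905)
t=2.250: state=(0.936, 2.398)
t=2.500: state=(0.955, 1.979)
t=2.750: state=(1.010, 1.643)
t=3.000: state=(1.101, 1.383)
t=3.250: state=(1.228, 1.187)
t=3.500: state=(1.393, 1.045)
t=3.750: state=(1.598, 0.951)
t=4.000: state=(1.846, 0.901)
t=4.250: state=(2.139, 0.896)
t=4.500: state=(2.473, 0.942)
t=4.750: state=(2.838, 1.054)
t=5.000: state=(3.207, 1.261)
t=5.250: state=(3.527, 1.604)
t=5.500: state=(3.714, 2.139)
t=5.750: state=(3.668, 2.893)
t=6.000: state=(3.334, 3.782)
t=6.250: state=(2.782, 4.560)
t=6.500: state=(2.187, 4.949)
t=6.750: state=(1.693, 4.868)
t=7.000: state=(1.347, 4.443)
t=7.250: state=(1.128, 3.857)
t=7.310: state=(1.091, 3.709)
largest grid value and its neighbours: y(6.570)=4.97094, y(6.580)=4.97106, y(6.590)=4.97043
parabola through these three points peaks at t≈6.577 with y≈4.97110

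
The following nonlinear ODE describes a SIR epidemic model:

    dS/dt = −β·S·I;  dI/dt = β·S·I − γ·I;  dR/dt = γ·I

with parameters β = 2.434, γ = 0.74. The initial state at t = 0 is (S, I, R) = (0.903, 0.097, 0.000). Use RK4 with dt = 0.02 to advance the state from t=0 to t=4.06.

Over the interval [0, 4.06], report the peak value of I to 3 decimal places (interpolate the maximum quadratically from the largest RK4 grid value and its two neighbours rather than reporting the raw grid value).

t=0.000: state=(0.903, 0.097, 0.000)
step 1 (dt=0.02): k1=(-0.213, 0.141, 0.072), k2=(-0.216, 0.143, 0.073), k3=(-0.216, 0.143, 0.073), k4=(-0.218, 0.145, 0.074); state += dt/6·(k1+2k2+2k3+k4)
t=0.020: state=(0.899, 0.100, 0.001)
t=0.040: state=(0.894, 0.103, 0.003)
t=0.060: state=(0.890, 0.106, 0.004)
continuing one RK4 step at a time; state shown every 10 steps (Δt=0.2):
t=0.200: state=(0.855, 0.128, 0.017)
t=0.400: state=(0.796, 0.166, 0.038)
t=0.600: state=(0.727, 0.207, 0.066)
t=0.800: state=(0.651, 0.250, 0.100)
t=1.000: state=(0.571, 0.290, 0.140)
t=1.200: state=(0.491, 0.324, 0.185)
t=1.400: state=(0.417, 0.348, 0.235)
t=1.600: state=(0.351, 0.362, 0.288)
t=1.800: state=(0.294, 0.365, 0.342)
t=2.000: state=(0.246, 0.359, 0.395)
t=2.200: state=(0.207, 0.345, 0.447)
t=2.400: state=(0.176, 0.327, 0.497)
t=2.600: state=(0.151, 0.305, 0.544)
t=2.800: state=(0.131, 0.282, 0.587)
t=3.000: state=(0.115, 0.258, 0.627)
t=3.200: state=(0.102, 0.235, 0.664)
t=3.400: state=(0.091, 0.212, 0.697)
t=3.600: state=(0.083, 0.191, 0.727)
t=3.800: state=(0.076, 0.171, 0.753)
t=4.000: state=(0.070, 0.153, 0.777)
t=4.060: state=(0.069, 0.148, 0.784)
largest grid value and its neighbours: I(1.740)=0.36496, I(1.760)=0.36501, I(1.780)=0.36496
parabola through these three points peaks at t≈1.761 with I≈0.36501

max I = 0.365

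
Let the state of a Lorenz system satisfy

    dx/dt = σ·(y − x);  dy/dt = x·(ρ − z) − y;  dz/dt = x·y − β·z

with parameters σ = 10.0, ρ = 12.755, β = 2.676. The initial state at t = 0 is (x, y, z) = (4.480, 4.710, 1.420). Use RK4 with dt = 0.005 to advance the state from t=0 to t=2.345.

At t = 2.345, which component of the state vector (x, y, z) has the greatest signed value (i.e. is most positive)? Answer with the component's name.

largest component: z

t=0.000: state=(4.480, 4.710, 1.420)
step 1 (dt=0.005): k1=(2.300, 46.071, 17.301), k2=(3.394, 45.827, 17.729), k3=(3.361, 45.853, 17.736), k4=(4.425, 45.633, 18.174); state += dt/6·(k1+2k2+2k3+k4)
t=0.005: state=(4.497, 4.939, 1.509)
t=0.010: state=(4.524, 5.166, 1.602)
t=0.015: state=(4.561, 5.392, 1.700)
continuing one RK4 step at a time; state shown every 20 steps (Δt=0.1):
t=0.100: state=(6.276, 9.179, 4.366)
t=0.200: state=(9.402, 12.115, 11.086)
t=0.300: state=(10.207, 8.647, 18.209)
t=0.400: state=(6.924, 2.798, 18.180)
t=0.500: state=(3.371, 0.696, 14.580)
t=0.600: state=(1.591, 0.566, 11.272)
t=0.700: state=(1.035, 0.837, 8.699)
t=0.800: state=(1.052, 1.248, 6.749)
t=0.900: state=(1.402, 1.909, 5.332)
t=1.000: state=(2.104, 3.031, 4.458)
t=1.100: state=(3.328, 4.889, 4.356)
t=1.200: state=(5.274, 7.591, 5.717)
t=1.300: state=(7.734, 10.078, 9.604)
t=1.400: state=(9.183, 9.342, 15.012)
t=1.500: state=(7.857, 5.344, 17.136)
t=1.600: state=(5.116, 2.569, 15.245)
t=1.700: state=(3.180, 1.882, 12.409)
t=1.800: state=(2.416, 2.111, 9.958)
t=1.900: state=(2.444, 2.767, 8.125)
t=2.000: state=(3.024, 3.860, 7.004)
t=2.100: state=(4.125, 5.493, 6.829)
t=2.200: state=(5.722, 7.491, 8.071)
t=2.300: state=(7.409, 8.816, 11.030)
t=2.345: state=(7.918, 8.731, 12.653)
compare at T: x=7.918, y=8.731, z=12.653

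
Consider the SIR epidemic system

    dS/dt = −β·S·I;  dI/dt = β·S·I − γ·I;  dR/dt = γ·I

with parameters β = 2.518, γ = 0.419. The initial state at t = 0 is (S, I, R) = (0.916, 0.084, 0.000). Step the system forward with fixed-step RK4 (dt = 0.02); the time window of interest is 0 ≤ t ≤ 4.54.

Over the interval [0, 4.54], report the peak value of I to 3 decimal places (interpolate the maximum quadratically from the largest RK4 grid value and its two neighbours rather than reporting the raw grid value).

t=0.000: state=(0.916, 0.084, 0.000)
step 1 (dt=0.02): k1=(-0.194, 0.159, 0.035), k2=(-0.197, 0.161, 0.036), k3=(-0.197, 0.161, 0.036), k4=(-0.200, 0.164, 0.037); state += dt/6·(k1+2k2+2k3+k4)
t=0.020: state=(0.912, 0.087, 0.001)
t=0.040: state=(0.908, 0.091, 0.001)
t=0.060: state=(0.904, 0.094, 0.002)
continuing one RK4 step at a time; state shown every 10 steps (Δt=0.2):
t=0.200: state=(0.870, 0.121, 0.009)
t=0.400: state=(0.809, 0.170, 0.021)
t=0.600: state=(0.732, 0.231, 0.037)
t=0.800: state=(0.640, 0.300, 0.060)
t=1.000: state=(0.541, 0.372, 0.088)
t=1.200: state=(0.441, 0.437, 0.122)
t=1.400: state=(0.349, 0.491, 0.161)
t=1.600: state=(0.270, 0.527, 0.203)
t=1.800: state=(0.206, 0.546, 0.249)
t=2.000: state=(0.156, 0.549, 0.295)
t=2.200: state=(0.119, 0.541, 0.340)
t=2.400: state=(0.091, 0.524, 0.385)
t=2.600: state=(0.070, 0.502, 0.428)
t=2.800: state=(0.055, 0.476, 0.469)
t=3.000: state=(0.043, 0.449, 0.508)
t=3.200: state=(0.035, 0.421, 0.544)
t=3.400: state=(0.028, 0.393, 0.578)
t=3.600: state=(0.023, 0.366, 0.610)
t=3.800: state=(0.020, 0.341, 0.640)
t=4.000: state=(0.017, 0.316, 0.667)
t=4.200: state=(0.014, 0.293, 0.693)
t=4.400: state=(0.012, 0.271, 0.716)
t=4.540: state=(0.011, 0.257, 0.732)
largest grid value and its neighbours: I(1.940)=0.54975, I(1.960)=0.54977, I(1.980)=0.54967
parabola through these three points peaks at t≈1.954 with I≈0.54978

max I = 0.550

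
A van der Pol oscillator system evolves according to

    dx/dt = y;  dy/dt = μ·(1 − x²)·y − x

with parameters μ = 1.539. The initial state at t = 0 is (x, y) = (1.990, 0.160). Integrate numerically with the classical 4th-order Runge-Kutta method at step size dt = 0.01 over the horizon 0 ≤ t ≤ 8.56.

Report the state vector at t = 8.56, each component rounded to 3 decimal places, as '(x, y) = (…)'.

t=0.000: state=(1.990, 0.160)
step 1 (dt=0.01): k1=(0.160, -2.719), k2=(0.146, -2.658), k3=(0.147, -2.660), k4=(0.133, -2.600); state += dt/6·(k1+2k2+2k3+k4)
t=0.010: state=(1.991, 0.133)
t=0.020: state=(1.993, 0.108)
t=0.030: state=(1.994, 0.084)
continuing one RK4 step at a time; state shown every 50 steps (Δt=0.5):
t=0.500: state=(1.888, -0.387)
t=1.000: state=(1.660, -0.520)
t=1.500: state=(1.362, -0.688)
t=2.000: state=(0.941, -1.051)
t=2.500: state=(0.206, -2.066)
t=3.000: state=(-1.217, -3.101)
t=3.500: state=(-2.006, -0.228)
t=4.000: state=(-1.917, 0.376)
t=4.500: state=(-1.695, 0.505)
t=5.000: state=(-1.407, 0.659)
t=5.500: state=(-1.009, 0.980)
t=6.000: state=(-0.339, 1.859)
t=6.500: state=(1.002, 3.254)
t=7.000: state=(1.983, 0.468)
t=7.500: state=(1.942, -0.348)
t=8.000: state=(1.728, -0.489)
t=8.500: state=(1.451, -0.632)
t=8.560: state=(1.412, -0.656)

(x, y) = (1.412, -0.656)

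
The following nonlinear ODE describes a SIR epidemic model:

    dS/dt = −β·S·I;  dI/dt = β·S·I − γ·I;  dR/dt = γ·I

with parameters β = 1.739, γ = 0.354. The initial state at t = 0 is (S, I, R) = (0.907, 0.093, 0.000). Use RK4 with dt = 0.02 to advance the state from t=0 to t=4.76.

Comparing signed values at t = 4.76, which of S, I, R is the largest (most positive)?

largest component: R

t=0.000: state=(0.907, 0.093, 0.000)
step 1 (dt=0.02): k1=(-0.147, 0.114, 0.033), k2=(-0.148, 0.115, 0.033), k3=(-0.148, 0.115, 0.033), k4=(-0.150, 0.116, 0.034); state += dt/6·(k1+2k2+2k3+k4)
t=0.020: state=(0.904, 0.095, 0.001)
t=0.040: state=(0.901, 0.098, 0.001)
t=0.060: state=(0.898, 0.100, 0.002)
continuing one RK4 step at a time; state shown every 10 steps (Δt=0.2):
t=0.200: state=(0.874, 0.118, 0.007)
t=0.400: state=(0.835, 0.148, 0.017)
t=0.600: state=(0.788, 0.183, 0.029)
t=0.800: state=(0.735, 0.222, 0.043)
t=1.000: state=(0.675, 0.265, 0.060)
t=1.200: state=(0.611, 0.309, 0.080)
t=1.400: state=(0.545, 0.351, 0.104)
t=1.600: state=(0.479, 0.391, 0.130)
t=1.800: state=(0.415, 0.426, 0.159)
t=2.000: state=(0.356, 0.454, 0.190)
t=2.200: state=(0.303, 0.474, 0.223)
t=2.400: state=(0.256, 0.486, 0.257)
t=2.600: state=(0.216, 0.492, 0.292)
t=2.800: state=(0.182, 0.491, 0.327)
t=3.000: state=(0.154, 0.485, 0.361)
t=3.200: state=(0.130, 0.475, 0.395)
t=3.400: state=(0.111, 0.461, 0.428)
t=3.600: state=(0.094, 0.445, 0.460)
t=3.800: state=(0.081, 0.428, 0.491)
t=4.000: state=(0.070, 0.409, 0.521)
t=4.200: state=(0.061, 0.390, 0.549)
t=4.400: state=(0.054, 0.370, 0.576)
t=4.600: state=(0.047, 0.351, 0.602)
t=4.760: state=(0.043, 0.336, 0.621)
compare at T: S=0.043, I=0.336, R=0.621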